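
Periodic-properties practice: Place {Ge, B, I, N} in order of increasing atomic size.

N, B, Ge, I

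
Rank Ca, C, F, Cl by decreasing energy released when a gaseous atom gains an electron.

C is in period 2, group 14; F is in period 2, group 17; Cl is in period 3, group 17; Ca is in period 4, group 2.
EA tends to increase across a period and decrease down a group, though the pattern is less regular than for IE or radius.
These span different periods and groups, so the two trends combine.
C > Ca: relative to Ca, both the across-period and down-group shifts push C's electron affinity up.
F > C: F lies to the right of C in period 2, so the across-period effect alone puts F higher.
Cl > F: this pair runs against the simple trend — see the exception note.
Note the exception: Cl has a higher electron affinity than F, contrary to the simple trend — F's small 2p subshell makes the incoming electron feel strong e⁻–e⁻ repulsion, so Cl actually releases more energy on gaining an electron.
For reference (kJ/mol): C 122, F 328, Cl 349, Ca 2.
So from highest to lowest: Cl > F > C > Ca.

Cl, F, C, Ca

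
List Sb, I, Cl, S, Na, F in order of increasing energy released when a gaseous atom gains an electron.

Na, Sb, S, I, F, Cl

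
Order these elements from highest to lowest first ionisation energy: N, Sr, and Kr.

N, Kr, Sr

N is in period 2, group 15; Kr is in period 4, group 18; Sr is in period 5, group 2.
First ionization energy rises across a period (greater Z_eff holds electrons more tightly) and falls down a group (valence electrons are farther from the nucleus).
These span different periods and groups, so the two trends combine.
Kr > Sr: both effects reinforce here, so Kr is clearly the higher of the two.
N > Kr: period and group pull opposite ways; the down-group shift dominates (1402 vs 1351 kJ/mol).
Approximate values (kJ/mol): N 1402, Kr 1351, Sr 550.
So from highest to lowest: N > Kr > Sr.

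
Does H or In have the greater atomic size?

In

H is in period 1, group 1; In is in period 5, group 13.
Atomic radius shrinks across a period as nuclear charge pulls the same shell inward, and grows down a group as new shells are added.
Neither a single period nor a single group — weigh both effects.
In > H: period and group pull opposite ways; the down-group shift dominates (142 vs 32 pm).
For reference (pm): H 32, In 142.
So In has the greater atomic size (In > H).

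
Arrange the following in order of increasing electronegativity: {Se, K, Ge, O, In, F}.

O is in period 2, group 16; F is in period 2, group 17; K is in period 4, group 1; Ge is in period 4, group 14; Se is in period 4, group 16; In is in period 5, group 13.
Atoms toward the upper right of the periodic table pull bonding electrons most strongly.
Here both period and group differ, so the two effects have to be weighed against each other.
In > K: period and group pull opposite ways; the across-period shift dominates (1.78 vs 0.82).
Ge > In: relative to In, both the across-period and down-group shifts push Ge's electronegativity up.
Se > Ge: both are in period 4; the period trend gives Se the larger value.
O > Se: they share group 16; the group trend gives O the larger value.
F > O: both are in period 2; the period trend gives F the larger value.
Tabulated electronegativity (Pauling): O 3.44, F 3.98, K 0.82, Ge 2.01, Se 2.55, In 1.78.
So from lowest to highest: K < In < Ge < Se < O < F.

K, In, Ge, Se, O, F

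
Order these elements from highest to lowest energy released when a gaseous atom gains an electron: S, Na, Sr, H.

S, H, Na, Sr

H is in period 1, group 1; Na is in period 3, group 1; S is in period 3, group 16; Sr is in period 5, group 2.
Adding an electron releases more energy for atoms nearer the top right (short of the noble gases).
Here both period and group differ, so the two effects have to be weighed against each other.
Na > Sr: the two effects oppose for this pair; the down-group effect wins (53 vs 5 kJ/mol).
H > Na: they share group 1; the group trend gives H the larger value.
S > H: period and group pull opposite ways; the across-period shift dominates (200 vs 73 kJ/mol).
Approximate values (kJ/mol): H 73, Na 53, S 200, Sr 5.
So from highest to lowest: S > H > Na > Sr.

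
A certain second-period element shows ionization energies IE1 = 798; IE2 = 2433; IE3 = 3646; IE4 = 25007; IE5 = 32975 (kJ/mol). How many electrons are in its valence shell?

3

Look for the largest jump between consecutive ionization energies: IE4/IE3 ≈ 6.9, far larger than any earlier ratio.
That jump marks the point where a core electron is being removed. So the atom has 3 valence electrons.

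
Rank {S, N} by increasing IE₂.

After 1 electron has been removed, what remains? S⁺ still has 5 valence electrons; N⁺ still has 4 valence electrons.
All are still removing valence electrons, so compare the +1 ions as you would atoms: IE_2 generally rises across a period (higher Z_eff) and falls down a group (larger shell), subject to the usual subshell exceptions.
Valence configurations: S⁺ [Ne]3s²3p³, N⁺ [He]2s²2p².
Approximate IE_2 values (kJ/mol): S 2252, N 2856.
Hence IE_2: S < N.

S < N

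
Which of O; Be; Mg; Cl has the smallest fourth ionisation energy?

Cl

After 3 electrons have been removed, what remains? O³⁺ still has 3 valence electrons; Be³⁺ is already 1 electron into the core; Mg³⁺ is already 1 electron into the core; Cl³⁺ still has 4 valence electrons.
Pulling an electron out of a noble-gas core costs far more than removing a remaining valence electron, so Mg and Be sit at the high end of IE_4.
Valence configurations: O³⁺ [He]2s²2p¹, Cl³⁺ [Ne]3s²3p².
Tabulated IE_4 (kJ/mol): O 7469, Be 21007, Mg 10543, Cl 5159.
Putting it together, IE_4: Cl < O < Mg < Be.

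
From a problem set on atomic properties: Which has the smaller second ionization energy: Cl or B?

IE_2 is the cost of taking one more electron from the +1 cation: Cl⁺ still has 6 valence electrons; B⁺ still has 2 valence electrons.
All are still removing valence electrons, so compare the +1 ions as you would atoms: IE_2 generally rises across a period (higher Z_eff) and falls down a group (larger shell), subject to the usual subshell exceptions.
Valence configurations: Cl⁺ [Ne]3s²3p⁴, B⁺ [He]2s².
The numbers (kJ/mol): Cl 2298, B 2427.
Overall IE_2 order: Cl < B.

Cl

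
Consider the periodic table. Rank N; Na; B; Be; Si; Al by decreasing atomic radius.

Na, Al, Si, Be, B, N

Moving right in a period, electrons are added to the same shell under a stronger nuclear pull, so atoms get smaller; moving down, a new shell is opened and atoms get larger.
Here both period and group differ, so the two effects have to be weighed against each other.
B > N: B lies to the left of N in period 2, so the across-period effect alone puts B larger.
Be > B: Be lies to the left of B in period 2, so the across-period effect alone puts Be larger.
Si > Be: period and group pull opposite ways; the down-group shift dominates (116 vs 102 pm).
Al > Si: Al lies to the left of Si in period 3, so the across-period effect alone puts Al larger.
Na > Al: Na lies to the left of Al in period 3, so the across-period effect alone puts Na larger.
Approximate values (pm): Be 102, B 85, N 71, Na 155, Al 126, Si 116.
So from largest to smallest: Na > Al > Si > Be > B > N.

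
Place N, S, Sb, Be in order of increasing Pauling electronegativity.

Be < Sb < S < N

Be is in period 2, group 2; N is in period 2, group 15; S is in period 3, group 16; Sb is in period 5, group 15.
Atoms toward the upper right of the periodic table pull bonding electrons most strongly.
These span different periods and groups, so the two trends combine.
Sb > Be: period and group pull opposite ways; the across-period shift dominates (2.05 vs 1.57).
S > Sb: both effects reinforce here, so S is clearly the higher of the two.
N > S: period and group pull opposite ways; the down-group shift dominates (3.04 vs 2.58).
Approximate values (Pauling): Be 1.57, N 3.04, S 2.58, Sb 2.05.
So from lowest to highest: Be < Sb < S < N.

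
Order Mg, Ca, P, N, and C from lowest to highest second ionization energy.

The second ionization energy removes an electron from the +1 ion. For each element: Mg⁺ still has 1 valence electron; Ca⁺ still has 1 valence electron; P⁺ still has 4 valence electrons; N⁺ still has 4 valence electrons; C⁺ still has 3 valence electrons.
All are still removing valence electrons, so compare the +1 ions as you would atoms: IE_2 generally rises across a period (higher Z_eff) and falls down a group (larger shell), subject to the usual subshell exceptions.
Valence configurations: Mg⁺ [Ne]3s¹, Ca⁺ [Ar]4s¹, P⁺ [Ne]3s²3p², N⁺ [He]2s²2p², C⁺ [He]2s²2p¹.
The numbers (kJ/mol): Mg 1451, Ca 1145, P 1907, N 2856, C 2353.
So the second ionization energies run Ca < Mg < P < C < N.

Ca < Mg < P < C < N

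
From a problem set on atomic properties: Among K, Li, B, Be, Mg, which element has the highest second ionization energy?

Li

The second ionization energy removes an electron from the +1 ion. For each element: K⁺ is the bare [Ar] core; Li⁺ is the bare [He] core; B⁺ still has 2 valence electrons; Be⁺ still has 1 valence electron; Mg⁺ still has 1 valence electron.
Breaking into a closed-shell core is much more expensive than removing a leftover valence electron — K and Li have the largest IE_2 here.
Valence configurations: B⁺ [He]2s², Be⁺ [He]2s¹, Mg⁺ [Ne]3s¹.
Tabulated IE_2 (kJ/mol): K 3052, Li 7298, B 2427, Be 1757, Mg 1451.
Putting it together, IE_2: Mg < Be < B < K < Li.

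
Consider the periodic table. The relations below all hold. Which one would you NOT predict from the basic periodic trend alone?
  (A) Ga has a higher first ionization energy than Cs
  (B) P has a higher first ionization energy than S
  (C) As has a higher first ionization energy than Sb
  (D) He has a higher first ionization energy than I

The general trend: first ionization energy increases across a period and decreases down a group.
(A) Ga (period 4, group 13) vs Cs (period 6, group 1): the stated order agrees with the simple trend.
(B) P (period 3, group 15) vs S (period 3, group 16): the stated order contradicts the simple trend.
(C) As (period 4, group 15) vs Sb (period 5, group 15): the stated order agrees with the simple trend.
(D) He (period 1, group 18) vs I (period 5, group 17): the stated order agrees with the simple trend.
The exception is (B): S (3p⁴) ionizes more easily than half-filled P (3p³) because the paired 3p electron in S is pushed out by e⁻–e⁻ repulsion.

(B)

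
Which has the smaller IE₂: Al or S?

Consider each +1 ion: Al⁺ still has 2 valence electrons; S⁺ still has 5 valence electrons.
All are still removing valence electrons, so compare the +1 ions as you would atoms: IE_2 generally rises across a period (higher Z_eff) and falls down a group (larger shell), subject to the usual subshell exceptions.
Valence configurations: Al⁺ [Ne]3s², S⁺ [Ne]3s²3p³.
The numbers (kJ/mol): Al 1817, S 2252.
Putting it together, IE_2: Al < S.

Al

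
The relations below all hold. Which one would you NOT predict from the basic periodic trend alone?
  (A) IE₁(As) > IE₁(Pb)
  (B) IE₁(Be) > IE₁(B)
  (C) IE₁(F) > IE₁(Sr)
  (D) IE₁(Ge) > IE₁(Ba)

The general trend: IE₁ increases across a period and decreases down a group.
(A) As (period 4, group 15) vs Pb (period 6, group 14): the stated order agrees with the simple trend.
(B) Be (period 2, group 2) vs B (period 2, group 13): the stated order contradicts the simple trend.
(C) F (period 2, group 17) vs Sr (period 5, group 2): the stated order agrees with the simple trend.
(D) Ge (period 4, group 14) vs Ba (period 6, group 2): the stated order agrees with the simple trend.
The exception is (B): removing B's lone 2p electron is easier than breaking Be's filled 2s².

(B)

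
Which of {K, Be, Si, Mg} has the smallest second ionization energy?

Consider each +1 ion: K⁺ is the bare [Ar] core; Be⁺ still has 1 valence electron; Si⁺ still has 3 valence electrons; Mg⁺ still has 1 valence electron.
Breaking into a closed-shell core is much more expensive than removing a leftover valence electron — K has the largest IE_2 here.
Valence configurations: Be⁺ [He]2s¹, Si⁺ [Ne]3s²3p¹, Mg⁺ [Ne]3s¹.
Tabulated IE_2 (kJ/mol): K 3052, Be 1757, Si 1577, Mg 1451.
Hence IE_2: Mg < Si < Be < K.

Mg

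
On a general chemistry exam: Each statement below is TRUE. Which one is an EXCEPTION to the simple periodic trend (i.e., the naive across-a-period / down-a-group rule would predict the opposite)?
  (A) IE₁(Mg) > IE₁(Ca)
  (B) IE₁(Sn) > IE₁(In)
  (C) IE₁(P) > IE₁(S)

(C)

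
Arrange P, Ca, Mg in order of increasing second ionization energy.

IE_2 is the cost of taking one more electron from the +1 cation: P⁺ still has 4 valence electrons; Ca⁺ still has 1 valence electron; Mg⁺ still has 1 valence electron.
All are still removing valence electrons, so compare the +1 ions as you would atoms: IE_2 generally rises across a period (higher Z_eff) and falls down a group (larger shell), subject to the usual subshell exceptions.
Valence configurations: P⁺ [Ne]3s²3p², Ca⁺ [Ar]4s¹, Mg⁺ [Ne]3s¹.
The numbers (kJ/mol): P 1907, Ca 1145, Mg 1451.
Putting it together, IE_2: Ca < Mg < P.

Ca, Mg, P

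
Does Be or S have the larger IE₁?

S

Be is in period 2, group 2; S is in period 3, group 16.
First ionization energy rises across a period (greater Z_eff holds electrons more tightly) and falls down a group (valence electrons are farther from the nucleus).
Neither a single period nor a single group — weigh both effects.
S > Be: period and group pull opposite ways; the across-period shift dominates (1000 vs 900 kJ/mol).
Approximate values (kJ/mol): Be 900, S 1000.
So S has the larger IE₁ (S > Be).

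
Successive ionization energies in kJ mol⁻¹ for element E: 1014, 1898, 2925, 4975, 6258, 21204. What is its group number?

Look for the largest jump between consecutive ionization energies: IE6/IE5 ≈ 3.4, far larger than any earlier ratio.
That jump marks the point where a core electron is being removed. So the atom has 5 valence electrons.
A main-group element with 5 valence electrons is in group 15.

Group 15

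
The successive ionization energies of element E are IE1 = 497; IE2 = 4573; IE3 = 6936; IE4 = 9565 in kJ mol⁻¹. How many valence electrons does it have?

1

Look for the largest jump between consecutive ionization energies: IE2/IE1 ≈ 9.2, far larger than any earlier ratio.
That jump marks the point where a core electron is being removed. So the atom has 1 valence electron.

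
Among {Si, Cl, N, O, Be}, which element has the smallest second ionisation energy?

IE_2 is the cost of taking one more electron from the +1 cation: Si⁺ still has 3 valence electrons; Cl⁺ still has 6 valence electrons; N⁺ still has 4 valence electrons; O⁺ still has 5 valence electrons; Be⁺ still has 1 valence electron.
All are still removing valence electrons, so compare the +1 ions as you would atoms: IE_2 generally rises across a period (higher Z_eff) and falls down a group (larger shell), subject to the usual subshell exceptions.
Valence configurations: Si⁺ [Ne]3s²3p¹, Cl⁺ [Ne]3s²3p⁴, N⁺ [He]2s²2p², O⁺ [He]2s²2p³, Be⁺ [He]2s¹.
Approximate IE_2 values (kJ/mol): Si 1577, Cl 2298, N 2856, O 3388, Be 1757.
Overall IE_2 order: Si < Be < Cl < N < O.

Si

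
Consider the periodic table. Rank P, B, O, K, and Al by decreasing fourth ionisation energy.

The fourth ionization energy removes an electron from the +3 ion. For each element: P³⁺ still has 2 valence electrons; B³⁺ is the bare [He] core; O³⁺ still has 3 valence electrons; K³⁺ is already 2 electrons into the core; Al³⁺ is the bare [Ne] core.
Usually core removal costs more than valence removal, but here the competition is close: a tightly held n=2 valence electron can cost more to remove than an n=3 core electron, so the actual values have to decide it.
Valence configurations: P³⁺ [Ne]3s², O³⁺ [He]2s²2p¹.
Tabulated IE_4 (kJ/mol): P 4964, B 25026, O 7469, K 5877, Al 11577.
Overall IE_4 order: P < K < O < Al < B.

B, Al, O, K, P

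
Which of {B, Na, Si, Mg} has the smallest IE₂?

Mg

The second ionization energy removes an electron from the +1 ion. For each element: B⁺ still has 2 valence electrons; Na⁺ is the bare [Ne] core; Si⁺ still has 3 valence electrons; Mg⁺ still has 1 valence electron.
Breaking into a closed-shell core is much more expensive than removing a leftover valence electron — Na has the largest IE_2 here.
Valence configurations: B⁺ [He]2s², Si⁺ [Ne]3s²3p¹, Mg⁺ [Ne]3s¹.
Tabulated IE_2 (kJ/mol): B 2427, Na 4562, Si 1577, Mg 1451.
Putting it together, IE_2: Mg < Si < B < Na.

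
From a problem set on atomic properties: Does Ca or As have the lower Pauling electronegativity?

Ca is in period 4, group 2; As is in period 4, group 15.
EN rises left→right (higher Z_eff, smaller atoms) and falls top→bottom (larger, more shielded atoms).
All lie in period 4, so electronegativity increases left to right.
So Ca has the lower Pauling electronegativity (Ca < As).

Ca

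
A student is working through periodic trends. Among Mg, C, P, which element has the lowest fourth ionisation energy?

The fourth ionization energy removes an electron from the +3 ion. For each element: Mg³⁺ is already 1 electron into the core; C³⁺ still has 1 valence electron; P³⁺ still has 2 valence electrons.
Breaking into a closed-shell core is much more expensive than removing a leftover valence electron — Mg has the largest IE_4 here.
Valence configurations: C³⁺ [He]2s¹, P³⁺ [Ne]3s².
Approximate IE_4 values (kJ/mol): Mg 10543, C 6223, P 4964.
Overall IE_4 order: P < C < Mg.

P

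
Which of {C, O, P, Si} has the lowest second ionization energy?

IE_2 is the cost of taking one more electron from the +1 cation: C⁺ still has 3 valence electrons; O⁺ still has 5 valence electrons; P⁺ still has 4 valence electrons; Si⁺ still has 3 valence electrons.
All are still removing valence electrons, so compare the +1 ions as you would atoms: IE_2 generally rises across a period (higher Z_eff) and falls down a group (larger shell), subject to the usual subshell exceptions.
Valence configurations: C⁺ [He]2s²2p¹, O⁺ [He]2s²2p³, P⁺ [Ne]3s²3p², Si⁺ [Ne]3s²3p¹.
Tabulated IE_2 (kJ/mol): C 2353, O 3388, P 1907, Si 1577.
Hence IE_2: Si < P < C < O.

Si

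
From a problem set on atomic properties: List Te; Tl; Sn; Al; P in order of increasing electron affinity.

Tl, Al, P, Sn, Te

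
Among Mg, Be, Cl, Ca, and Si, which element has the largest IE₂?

Consider each +1 ion: Mg⁺ still has 1 valence electron; Be⁺ still has 1 valence electron; Cl⁺ still has 6 valence electrons; Ca⁺ still has 1 valence electron; Si⁺ still has 3 valence electrons.
All are still removing valence electrons, so compare the +1 ions as you would atoms: IE_2 generally rises across a period (higher Z_eff) and falls down a group (larger shell), subject to the usual subshell exceptions.
Valence configurations: Mg⁺ [Ne]3s¹, Be⁺ [He]2s¹, Cl⁺ [Ne]3s²3p⁴, Ca⁺ [Ar]4s¹, Si⁺ [Ne]3s²3p¹.
The numbers (kJ/mol): Mg 1451, Be 1757, Cl 2298, Ca 1145, Si 1577.
Hence IE_2: Ca < Mg < Si < Be < Cl.

Cl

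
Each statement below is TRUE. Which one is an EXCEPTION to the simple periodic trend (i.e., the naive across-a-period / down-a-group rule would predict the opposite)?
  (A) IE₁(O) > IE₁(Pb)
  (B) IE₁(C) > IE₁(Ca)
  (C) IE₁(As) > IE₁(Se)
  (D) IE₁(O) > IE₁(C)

The general trend: first ionization energy increases across a period and decreases down a group.
(A) O (period 2, group 16) vs Pb (period 6, group 14): the stated order agrees with the simple trend.
(B) C (period 2, group 14) vs Ca (period 4, group 2): the stated order agrees with the simple trend.
(C) As (period 4, group 15) vs Se (period 4, group 16): the stated order contradicts the simple trend.
(D) O (period 2, group 16) vs C (period 2, group 14): the stated order agrees with the simple trend.
The exception is (C): Se (4p⁴) ionizes more easily than half-filled As (4p³).

(C)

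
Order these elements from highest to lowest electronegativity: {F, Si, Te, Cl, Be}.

EN rises left→right (higher Z_eff, smaller atoms) and falls top→bottom (larger, more shielded atoms).
Here both period and group differ, so the two effects have to be weighed against each other.
Si > Be: period and group pull opposite ways; the across-period shift dominates (1.90 vs 1.57).
Te > Si: the two effects oppose for this pair; the across-period effect wins (2.10 vs 1.90).
Cl > Te: relative to Te, both the across-period and down-group shifts push Cl's electronegativity up.
F > Cl: they share group 17; the group trend gives F the larger value.
Tabulated electronegativity (Pauling): Be 1.57, F 3.98, Si 1.90, Cl 3.16, Te 2.10.
So from highest to lowest: F > Cl > Te > Si > Be.

F, Cl, Te, Si, Be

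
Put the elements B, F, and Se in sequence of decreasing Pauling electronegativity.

F, Se, B

B is in period 2, group 13; F is in period 2, group 17; Se is in period 4, group 16.
Smaller atoms with higher effective nuclear charge are more electronegative.
These span different periods and groups, so the two trends combine.
Se > B: period and group pull opposite ways; the across-period shift dominates (2.55 vs 2.04).
F > Se: relative to Se, both the across-period and down-group shifts push F's electronegativity up.
For reference (Pauling): B 2.04, F 3.98, Se 2.55.
So from highest to lowest: F > Se > B.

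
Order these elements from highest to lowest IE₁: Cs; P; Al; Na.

IE₁ increases left→right with effective nuclear charge and decreases top→bottom as the valence shell moves farther out.
Here both period and group differ, so the two effects have to be weighed against each other.
Na > Cs: they share group 1; the group trend gives Na the larger value.
Al > Na: Al lies to the right of Na in period 3, so the across-period effect alone puts Al higher.
P > Al: P lies to the right of Al in period 3, so the across-period effect alone puts P higher.
Tabulated first ionization energy (kJ/mol): Na 496, Al 578, P 1012, Cs 376.
So from highest to lowest: P > Al > Na > Cs.

P > Al > Na > Cs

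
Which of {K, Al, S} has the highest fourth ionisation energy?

Consider each +3 ion: K³⁺ is already 2 electrons into the core; Al³⁺ is the bare [Ne] core; S³⁺ still has 3 valence electrons.
Breaking into a closed-shell core is much more expensive than removing a leftover valence electron — K and Al have the largest IE_4 here.
Approximate IE_4 values (kJ/mol): K 5877, Al 11577, S 4556.
Putting it together, IE_4: S < K < Al.

Al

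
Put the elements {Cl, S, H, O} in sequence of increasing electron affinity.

H is in period 1, group 1; O is in period 2, group 16; S is in period 3, group 16; Cl is in period 3, group 17.
EA tends to increase across a period and decrease down a group, though the pattern is less regular than for IE or radius.
Neither a single period nor a single group — weigh both effects.
O > H: period and group pull opposite ways; the across-period shift dominates (141 vs 73 kJ/mol).
S > O: this pair runs against the simple trend — see the exception note.
Cl > S: both are in period 3; the period trend gives Cl the larger value.
Note the exception: S has a higher electron affinity than O, contrary to the simple trend — the compact 2p subshell of O repels the added electron more than S's larger 3p does.
For reference (kJ/mol): H 73, O 141, S 200, Cl 349.
So from lowest to highest: H < O < S < Cl.

H < O < S < Cl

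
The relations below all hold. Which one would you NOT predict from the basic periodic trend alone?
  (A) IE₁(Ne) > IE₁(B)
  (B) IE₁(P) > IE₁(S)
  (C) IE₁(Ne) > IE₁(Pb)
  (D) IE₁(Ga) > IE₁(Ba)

(B)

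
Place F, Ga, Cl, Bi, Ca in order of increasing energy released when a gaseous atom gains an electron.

EA tends to increase across a period and decrease down a group, though the pattern is less regular than for IE or radius.
These span different periods and groups, so the two trends combine.
Ga > Ca: both are in period 4; the period trend gives Ga the larger value.
Bi > Ga: the two effects oppose for this pair; the across-period effect wins (91 vs 29 kJ/mol).
F > Bi: both effects reinforce here, so F is clearly the higher of the two.
Cl > F: this pair runs against the simple trend — see the exception note.
Note the exception: Cl has a higher electron affinity than F, contrary to the simple trend — F's small 2p subshell makes the incoming electron feel strong e⁻–e⁻ repulsion, so Cl actually releases more energy on gaining an electron.
Tabulated electron affinity (kJ/mol): F 328, Cl 349, Ca 2, Ga 29, Bi 91.
So from lowest to highest: Ca < Ga < Bi < F < Cl.

Ca < Ga < Bi < F < Cl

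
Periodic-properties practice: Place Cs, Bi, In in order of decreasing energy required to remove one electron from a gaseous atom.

First ionization energy rises across a period (greater Z_eff holds electrons more tightly) and falls down a group (valence electrons are farther from the nucleus).
These span different periods and groups, so the two trends combine.
In > Cs: both effects reinforce here, so In is clearly the higher of the two.
Bi > In: period and group pull opposite ways; the across-period shift dominates (703 vs 558 kJ/mol).
Tabulated first ionization energy (kJ/mol): In 558, Cs 376, Bi 703.
So from highest to lowest: Bi > In > Cs.

Bi, In, Cs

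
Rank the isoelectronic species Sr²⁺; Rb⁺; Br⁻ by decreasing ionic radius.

All of these have 36 electrons, so size is governed by nuclear charge alone: the more protons, the stronger the pull on the same electron cloud, and the smaller the ion.
Nuclear charges: Sr²⁺ (Z=38), Rb⁺ (Z=37), Br⁻ (Z=35).
Largest to smallest: Br⁻ > Rb⁺ > Sr²⁺.

Br⁻, Rb⁺, Sr²⁺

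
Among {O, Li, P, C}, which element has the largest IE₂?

Li

The second ionization energy removes an electron from the +1 ion. For each element: O⁺ still has 5 valence electrons; Li⁺ is the bare [He] core; P⁺ still has 4 valence electrons; C⁺ still has 3 valence electrons.
Breaking into a closed-shell core is much more expensive than removing a leftover valence electron — Li has the largest IE_2 here.
Valence configurations: O⁺ [He]2s²2p³, P⁺ [Ne]3s²3p², C⁺ [He]2s²2p¹.
The numbers (kJ/mol): O 3388, Li 7298, P 1907, C 2353.
Hence IE_2: P < C < O < Li.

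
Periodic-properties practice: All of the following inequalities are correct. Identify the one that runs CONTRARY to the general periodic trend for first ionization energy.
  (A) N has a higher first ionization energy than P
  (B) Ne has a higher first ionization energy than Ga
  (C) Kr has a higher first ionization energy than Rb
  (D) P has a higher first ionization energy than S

The general trend: first ionization energy increases across a period and decreases down a group.
(A) N (period 2, group 15) vs P (period 3, group 15): the stated order agrees with the simple trend.
(B) Ne (period 2, group 18) vs Ga (period 4, group 13): the stated order agrees with the simple trend.
(C) Kr (period 4, group 18) vs Rb (period 5, group 1): the stated order agrees with the simple trend.
(D) P (period 3, group 15) vs S (period 3, group 16): the stated order contradicts the simple trend.
The exception is (D): S (3p⁴) ionizes more easily than half-filled P (3p³) because the paired 3p electron in S is pushed out by e⁻–e⁻ repulsion.

(D)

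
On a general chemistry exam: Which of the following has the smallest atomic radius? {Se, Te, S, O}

O is in period 2, group 16; S is in period 3, group 16; Se is in period 4, group 16; Te is in period 5, group 16.
Atomic radius shrinks across a period as nuclear charge pulls the same shell inward, and grows down a group as new shells are added.
All are in group 16, so atomic radius increases down the group.
The smallest atomic radius among these belongs to O.

O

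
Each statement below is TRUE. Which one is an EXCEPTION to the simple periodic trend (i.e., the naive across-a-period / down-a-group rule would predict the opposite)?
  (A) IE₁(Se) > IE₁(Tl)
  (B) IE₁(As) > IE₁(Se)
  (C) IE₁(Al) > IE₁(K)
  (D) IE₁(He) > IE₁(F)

(B)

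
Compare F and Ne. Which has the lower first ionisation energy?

F is in period 2, group 17; Ne is in period 2, group 18.
Across a period the outer electron is held more tightly (higher IE₁); down a group it sits in a higher shell, more shielded, and comes off more easily.
All lie in period 2, so first ionization energy increases left to right.
So F has the lower first ionisation energy (F < Ne).

F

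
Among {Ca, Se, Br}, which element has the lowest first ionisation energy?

Ca is in period 4, group 2; Se is in period 4, group 16; Br is in period 4, group 17.
First ionization energy rises across a period (greater Z_eff holds electrons more tightly) and falls down a group (valence electrons are farther from the nucleus).
All lie in period 4, so first ionization energy increases left to right.
The lowest first ionisation energy among these belongs to Ca.

Ca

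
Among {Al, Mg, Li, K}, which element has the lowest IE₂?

Mg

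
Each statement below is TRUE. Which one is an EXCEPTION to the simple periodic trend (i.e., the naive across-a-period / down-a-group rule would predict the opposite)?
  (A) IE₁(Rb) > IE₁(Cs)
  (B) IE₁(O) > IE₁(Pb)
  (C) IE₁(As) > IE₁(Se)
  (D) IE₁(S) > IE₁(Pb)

The general trend: first ionisation energy increases across a period and decreases down a group.
(A) Rb (period 5, group 1) vs Cs (period 6, group 1): the stated order agrees with the simple trend.
(B) O (period 2, group 16) vs Pb (period 6, group 14): the stated order agrees with the simple trend.
(C) As (period 4, group 15) vs Se (period 4, group 16): the stated order contradicts the simple trend.
(D) S (period 3, group 16) vs Pb (period 6, group 14): the stated order agrees with the simple trend.
The exception is (C): Se (4p⁴) ionizes more easily than half-filled As (4p³).

(C)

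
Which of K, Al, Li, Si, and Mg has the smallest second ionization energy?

Mg

The second ionization energy removes an electron from the +1 ion. For each element: K⁺ is the bare [Ar] core; Al⁺ still has 2 valence electrons; Li⁺ is the bare [He] core; Si⁺ still has 3 valence electrons; Mg⁺ still has 1 valence electron.
Pulling an electron out of a noble-gas core costs far more than removing a remaining valence electron, so K and Li sit at the high end of IE_2.
Valence configurations: Al⁺ [Ne]3s², Si⁺ [Ne]3s²3p¹, Mg⁺ [Ne]3s¹.
Si⁺ loses a lone 3p electron whereas Al⁺ must break into a filled 3s² pair, so IE_2(Al) > IE_2(Si) even though Si has the higher nuclear charge.
Tabulated IE_2 (kJ/mol): K 3052, Al 1817, Li 7298, Si 1577, Mg 1451.
So the second ionization energies run Mg < Si < Al < K < Li.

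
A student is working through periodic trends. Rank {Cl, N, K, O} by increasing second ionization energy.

Cl < N < K < O

Consider each +1 ion: Cl⁺ still has 6 valence electrons; N⁺ still has 4 valence electrons; K⁺ is the bare [Ar] core; O⁺ still has 5 valence electrons.
Usually core removal costs more than valence removal, but here the competition is close: a tightly held n=2 valence electron can cost more to remove than an n=3 core electron, so the actual values have to decide it.
Valence configurations: Cl⁺ [Ne]3s²3p⁴, N⁺ [He]2s²2p², O⁺ [He]2s²2p³.
Approximate IE_2 values (kJ/mol): Cl 2298, N 2856, K 3052, O 3388.
So the second ionization energies run Cl < N < K < O.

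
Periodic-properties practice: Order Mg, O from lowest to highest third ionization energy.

After 2 electrons have been removed, what remains? Mg²⁺ is the bare [Ne] core; O²⁺ still has 4 valence electrons.
Core electrons are held far more tightly than valence electrons, so Mg tops the IE_3 order.
Approximate IE_3 values (kJ/mol): Mg 7733, O 5300.
Overall IE_3 order: O < Mg.

O < Mg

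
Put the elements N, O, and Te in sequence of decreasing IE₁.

N > O > Te

N is in period 2, group 15; O is in period 2, group 16; Te is in period 5, group 16.
Across a period the outer electron is held more tightly (higher IE₁); down a group it sits in a higher shell, more shielded, and comes off more easily.
Neither a single period nor a single group — weigh both effects.
O > Te: O sits above Te in group 16, so the down-group effect alone puts O higher.
N > O: this pair runs against the simple trend — see the exception note.
Note the exception: N has a higher first ionization energy than O, contrary to the simple trend — pairing an electron in O's 2p⁴ costs repulsion energy, so O ionizes more easily than half-filled N (2p³).
Tabulated first ionization energy (kJ/mol): N 1402, O 1314, Te 869.
So from highest to lowest: N > O > Te.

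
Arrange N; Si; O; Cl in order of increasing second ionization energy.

Si, Cl, N, O

IE_2 is the cost of taking one more electron from the +1 cation: N⁺ still has 4 valence electrons; Si⁺ still has 3 valence electrons; O⁺ still has 5 valence electrons; Cl⁺ still has 6 valence electrons.
All are still removing valence electrons, so compare the +1 ions as you would atoms: IE_2 generally rises across a period (higher Z_eff) and falls down a group (larger shell), subject to the usual subshell exceptions.
Valence configurations: N⁺ [He]2s²2p², Si⁺ [Ne]3s²3p¹, O⁺ [He]2s²2p³, Cl⁺ [Ne]3s²3p⁴.
The numbers (kJ/mol): N 2856, Si 1577, O 3388, Cl 2298.
Overall IE_2 order: Si < Cl < N < O.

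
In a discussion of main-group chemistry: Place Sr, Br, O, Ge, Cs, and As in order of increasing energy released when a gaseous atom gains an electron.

Electron affinity generally becomes more exothermic across a period toward the halogens and less exothermic down a group.
These span different periods and groups, so the two trends combine.
Cs > Sr: this pair runs against the simple trend — see the exception note.
As > Cs: relative to Cs, both the across-period and down-group shifts push As's electron affinity up.
Ge > As: this pair runs against the simple trend — see the exception note.
O > Ge: both effects reinforce here, so O is clearly the higher of the two.
Br > O: the two effects oppose for this pair; the across-period effect wins (325 vs 141 kJ/mol).
Note the exception: Cs has a higher electron affinity than Sr, contrary to the simple trend — adding an electron to Sr (ns²) has to open a new, higher-energy np subshell, which is unfavourable.
Note the exception: Ge has a higher electron affinity than As, contrary to the simple trend — adding an electron to As's half-filled 4p³ is unfavourable, so Ge (4p²) has the more exothermic EA.
Approximate values (kJ/mol): O 141, Ge 119, As 78, Br 325, Sr 5, Cs 46.
So from lowest to highest: Sr < Cs < As < Ge < O < Br.

Sr < Cs < As < Ge < O < Br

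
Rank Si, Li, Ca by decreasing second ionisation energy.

The second ionization energy removes an electron from the +1 ion. For each element: Si⁺ still has 3 valence electrons; Li⁺ is the bare [He] core; Ca⁺ still has 1 valence electron.
Breaking into a closed-shell core is much more expensive than removing a leftover valence electron — Li has the largest IE_2 here.
Valence configurations: Si⁺ [Ne]3s²3p¹, Ca⁺ [Ar]4s¹.
Tabulated IE_2 (kJ/mol): Si 1577, Li 7298, Ca 1145.
Putting it together, IE_2: Ca < Si < Li.

Li, Si, Ca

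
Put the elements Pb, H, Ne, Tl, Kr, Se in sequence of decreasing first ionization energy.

First ionization energy rises across a period (greater Z_eff holds electrons more tightly) and falls down a group (valence electrons are farther from the nucleus).
These span different periods and groups, so the two trends combine.
Pb > Tl: Pb lies to the right of Tl in period 6, so the across-period effect alone puts Pb higher.
Se > Pb: both effects reinforce here, so Se is clearly the higher of the two.
H > Se: the two effects oppose for this pair; the down-group effect wins (1312 vs 941 kJ/mol).
Kr > H: the two effects oppose for this pair; the across-period effect wins (1351 vs 1312 kJ/mol).
Ne > Kr: they share group 18; the group trend gives Ne the larger value.
For reference (kJ/mol): H 1312, Ne 2081, Se 941, Kr 1351, Tl 589, Pb 716.
So from highest to lowest: Ne > Kr > H > Se > Pb > Tl.

Ne > Kr > H > Se > Pb > Tl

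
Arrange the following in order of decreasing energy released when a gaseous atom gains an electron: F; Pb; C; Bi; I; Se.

F > I > Se > C > Bi > Pb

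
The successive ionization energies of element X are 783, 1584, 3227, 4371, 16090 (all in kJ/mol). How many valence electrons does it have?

4

Look for the largest jump between consecutive ionization energies: IE5/IE4 ≈ 3.7, far larger than any earlier ratio.
That jump marks the point where a core electron is being removed. So the atom has 4 valence electrons.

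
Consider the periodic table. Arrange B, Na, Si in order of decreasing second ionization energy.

Na, B, Si

After 1 electron has been removed, what remains? B⁺ still has 2 valence electrons; Na⁺ is the bare [Ne] core; Si⁺ still has 3 valence electrons.
Core electrons are held far more tightly than valence electrons, so Na tops the IE_2 order.
Valence configurations: B⁺ [He]2s², Si⁺ [Ne]3s²3p¹.
Tabulated IE_2 (kJ/mol): B 2427, Na 4562, Si 1577.
Hence IE_2: Si < B < Na.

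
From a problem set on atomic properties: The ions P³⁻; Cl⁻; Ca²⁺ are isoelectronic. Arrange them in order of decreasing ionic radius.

P³⁻, Cl⁻, Ca²⁺

All of these have 18 electrons, so size is governed by nuclear charge alone: the more protons, the stronger the pull on the same electron cloud, and the smaller the ion.
Nuclear charges: Ca²⁺ (Z=20), Cl⁻ (Z=17), P³⁻ (Z=15).
Largest to smallest: P³⁻ > Cl⁻ > Ca²⁺.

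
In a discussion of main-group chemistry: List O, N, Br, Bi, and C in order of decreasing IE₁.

N, O, Br, C, Bi

C is in period 2, group 14; N is in period 2, group 15; O is in period 2, group 16; Br is in period 4, group 17; Bi is in period 6, group 15.
Removing the outermost electron gets harder across a period and easier down a group.
Here both period and group differ, so the two effects have to be weighed against each other.
C > Bi: period and group pull opposite ways; the down-group shift dominates (1086 vs 703 kJ/mol).
Br > C: period and group pull opposite ways; the across-period shift dominates (1140 vs 1086 kJ/mol).
O > Br: the two effects oppose for this pair; the down-group effect wins (1314 vs 1140 kJ/mol).
N > O: this pair runs against the simple trend — see the exception note.
Note the exception: N has a higher first ionization energy than O, contrary to the simple trend — pairing an electron in O's 2p⁴ costs repulsion energy, so O ionizes more easily than half-filled N (2p³).
Tabulated first ionization energy (kJ/mol): C 1086, N 1402, O 1314, Br 1140, Bi 703.
So from highest to lowest: N > O > Br > C > Bi.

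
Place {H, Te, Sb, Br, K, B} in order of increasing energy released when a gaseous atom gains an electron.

B, K, H, Sb, Te, Br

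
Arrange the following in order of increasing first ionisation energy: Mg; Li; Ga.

Li < Ga < Mg

Li is in period 2, group 1; Mg is in period 3, group 2; Ga is in period 4, group 13.
Across a period the outer electron is held more tightly (higher IE₁); down a group it sits in a higher shell, more shielded, and comes off more easily.
A diagonal step moves right (one effect) and down (the opposite effect) at once.
Ga > Li: period and group pull opposite ways; the across-period shift dominates (579 vs 520 kJ/mol).
Mg > Ga: period and group pull opposite ways; the down-group shift dominates (738 vs 579 kJ/mol).
Approximate values (kJ/mol): Li 520, Mg 738, Ga 579.
So from lowest to highest: Li < Ga < Mg.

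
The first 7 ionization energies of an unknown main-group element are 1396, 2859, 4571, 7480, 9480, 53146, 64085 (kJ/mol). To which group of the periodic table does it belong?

Look for the largest jump between consecutive ionization energies: IE6/IE5 ≈ 5.6, far larger than any earlier ratio.
That jump marks the point where a core electron is being removed. So the atom has 5 valence electrons.
A main-group element with 5 valence electrons is in group 15.

Group 15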